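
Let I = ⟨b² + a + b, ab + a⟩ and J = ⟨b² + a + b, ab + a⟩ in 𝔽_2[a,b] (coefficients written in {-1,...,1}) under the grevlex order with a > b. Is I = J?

Two ideals are equal iff their reduced Gröbner bases coincide (the reduced basis is unique for a fixed ordering).
Buchberger on the first generating set:
f_1 = b² + a + b, LT = b².
f_2 = ab + a, LT = ab.

S(f_1,f_2): lcm = ab². S = a².
  leading term a²: no divisor's leading term divides it; move a² to the remainder.
  remainder a² ≠ 0; add g_3 = a² to the basis.

The other S-polynomials (S(f_1,g_3), S(f_2,g_3)) all reduce to 0 modulo the current basis, so we have a Gröbner basis.
Inter-reduce: drop elements whose leading term is divisible by another's, tail-reduce, and make monic.
Reduced Gröbner basis: {a², ab + a, b² + a + b}.

Buchberger on the second generating set:
h_1 = b² + a + b, LT = b².
h_2 = ab + a, LT = ab.

S(h_1,h_2): lcm = ab². S = a².
  leading term a²: no divisor's leading term divides it; move a² to the remainder.
  remainder a² ≠ 0; add k_3 = a² to the basis.

The other S-polynomials (S(h_1,k_3), S(h_2,k_3)) all reduce to 0 modulo the current basis, so we have a Gröbner basis.
Inter-reduce: drop elements whose leading term is divisible by another's, tail-reduce, and make monic.
Reduced Gröbner basis: {a², ab + a, b² + a + b}.

Same reduced basis, so the two generating sets span the same ideal.

Yes, the ideals are equal.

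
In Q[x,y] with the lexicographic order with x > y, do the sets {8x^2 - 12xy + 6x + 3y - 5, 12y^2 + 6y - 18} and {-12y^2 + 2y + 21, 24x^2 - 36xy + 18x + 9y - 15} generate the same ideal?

Equality of ideals is decidable: compute both reduced Gröbner bases (unique for the ordering) and check whether they agree.
Buchberger on the first generating set:
f_1 = 8x^2 - 12xy + 6x + 3y - 5, LT = x^2.
f_2 = 12y^2 + 6y - 18, LT = y^2.

The S-polynomials (S(f_1,f_2)) all reduce to 0 modulo the current basis, so we have a Gröbner basis.
Inter-reduce: drop elements whose leading term is divisible by another's, tail-reduce, and make monic.
Reduced Gröbner basis: {x^2 - 3/2xy + 3/4x + 3/8y - 5/8, y^2 + 1/2y - 3/2}.

Buchberger on the second generating set:
h_1 = -12y^2 + 2y + 21, LT = y^2.
h_2 = 24x^2 - 36xy + 18x + 9y - 15, LT = x^2.

The S-polynomials (S(h_1,h_2)) all reduce to 0 modulo the current basis, so we have a Gröbner basis.
Inter-reduce: drop elements whose leading term is divisible by another's, tail-reduce, and make monic.
Reduced Gröbner basis: {x^2 - 3/2xy + 3/4x + 3/8y - 5/8, y^2 - 1/6y - 7/4}.

The bases are distinct; the ideals are different.

No, the ideals differ.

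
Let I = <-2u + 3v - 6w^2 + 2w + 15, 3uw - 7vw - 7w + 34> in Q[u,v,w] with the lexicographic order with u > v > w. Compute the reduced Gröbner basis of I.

f_1 = -2u + 3v - 6w^2 + 2w + 15, LT = u.
f_2 = 3uw - 7vw - 7w + 34, LT = uw.

S(f_1,f_2): lcm = uw. S = 5/6vw + 3w^3 - w^2 - 31/6w - 34/3.
  leading term vw: no divisor's leading term divides it; move 5/6vw to the remainder.
  leading term w^3: no divisor's leading term divides it; move 3w^3 to the remainder.
  leading term w^2: no divisor's leading term divides it; move -w^2 to the remainder.
  leading term w: no divisor's leading term divides it; move -31/6w to the remainder.
  leading term 1: no divisor's leading term divides it; move -34/3 to the remainder.
  remainder 5/6vw + 3w^3 - w^2 - 31/6w - 34/3 ≠ 0; add g_3 = 5/6vw + 3w^3 - w^2 - 31/6w - 34/3 to the basis.

The other S-polynomials (S(f_1,g_3), S(f_2,g_3)) all reduce to 0 modulo the current basis, so we have a Gröbner basis.
Inter-reduce: drop elements whose leading term is divisible by another's, tail-reduce, and make monic.

G = {u - 3/2v + 3w^2 - w - 15/2, vw + 18/5w^3 - 6/5w^2 - 31/5w - 68/5}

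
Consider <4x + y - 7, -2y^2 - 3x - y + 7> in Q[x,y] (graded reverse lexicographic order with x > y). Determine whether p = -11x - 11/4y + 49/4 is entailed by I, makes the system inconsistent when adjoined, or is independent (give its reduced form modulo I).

Adjoining -11x - 11/4y + 49/4 makes the ideal the whole ring: the system is inconsistent.

First compute the reduced Gröbner basis of I by Buchberger's algorithm.
f_1 = 4x + y - 7, LT = x.
f_2 = -2y^2 - 3x - y + 7, LT = y^2.

The S-polynomials (S(f_1,f_2)) all reduce to 0 modulo the current basis, so we have a Gröbner basis.
Inter-reduce: drop elements whose leading term is divisible by another's, tail-reduce, and make monic.
Reduced Gröbner basis: {y^2 + 1/8y - 7/8, x + 1/4y - 7/4}.
Label its elements g_1 = y^2 + 1/8y - 7/8, g_2 = x + 1/4y - 7/4.

Reduce p = -11x - 11/4y + 49/4 modulo G:
  leading term x: subtract (-11)·g_2 from -11x - 11/4y + 49/4 → -7
  leading term 1: no divisor's leading term divides it; move -7 to the remainder.
  normal form = -7.
The normal form is nonzero, so p ∉ I. Since p minus its normal form lies in I, I + (p) = I + (r) where r = -7; decide whether this ideal is the whole ring.
Here r = -7 is a nonzero constant, hence a unit: 1 ∈ I + (p), the Gröbner basis of I + (p) is {1}, and the enlarged system has no common solution — adjoining p is inconsistent.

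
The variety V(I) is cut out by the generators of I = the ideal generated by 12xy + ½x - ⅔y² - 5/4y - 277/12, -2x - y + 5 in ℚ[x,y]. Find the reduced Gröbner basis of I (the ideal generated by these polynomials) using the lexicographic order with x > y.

G = {x + ½y - 5/2, y² - 171/40y + 131/40}

f_1 = 12xy + ½x - ⅔y² - 5/4y - 277/12, LT = xy.
f_2 = -2x - y + 5, LT = x.

S(f_1,f_2): lcm = xy. S = 1/24x - 5/9y² + 115/48y - 277/144.
  leading term x: subtract (-1/48)·f_2 from 1/24x - 5/9y² + 115/48y - 277/144 → -5/9y² + 19/8y - 131/72
  leading term y²: no divisor's leading term divides it; move -5/9y² to the remainder.
  leading term y: no divisor's leading term divides it; move 19/8y to the remainder.
  leading term 1: no divisor's leading term divides it; move -131/72 to the remainder.
  remainder -5/9y² + 19/8y - 131/72 ≠ 0; add g_3 = -5/9y² + 19/8y - 131/72 to the basis.

S(f_1,g_3): lcm = xy². S = 259/60xy - 131/40x - 1/18y³ - 5/48y² - 277/144y.
  leading term xy: subtract (259/720)·f_1 from 259/60xy - 131/40x - 1/18y³ - 5/48y² - 277/144y → -995/288x - 1/18y³ + 293/2160y² - 283/192y + 71743/8640
  leading term x: subtract (995/576)·f_2 from -995/288x - 1/18y³ + 293/2160y² - 283/192y + 71743/8640 → -1/18y³ + 293/2160y² + 73/288y - 1441/4320
  leading term y³: subtract (1/10y)·g_3 from -1/18y³ + 293/2160y² + 73/288y - 1441/4320 → -11/108y² + 209/480y - 1441/4320
  leading term y²: subtract (11/60)·g_3 from -11/108y² + 209/480y - 1441/4320 → 0
  remainder 0.

S(f_2,g_3): leading monomials are coprime, so the S-polynomial reduces to 0 (Buchberger's first criterion).
Every S-polynomial of the final basis reduces to 0, so we have a Gröbner basis.
Inter-reduce: drop elements whose leading term is divisible by another's, tail-reduce, and make monic.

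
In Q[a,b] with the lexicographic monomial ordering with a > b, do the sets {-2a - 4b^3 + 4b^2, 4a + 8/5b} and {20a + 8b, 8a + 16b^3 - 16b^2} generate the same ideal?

Yes, the ideals are equal.

For a fixed monomial order, each ideal has a unique reduced Gröbner basis; comparing bases decides equality.
Buchberger on the first generating set:
f_1 = -2a - 4b^3 + 4b^2, LT = a.
f_2 = 4a + 8/5b, LT = a.

S(f_1,f_2): lcm = a. S = 2b^3 - 2b^2 - 2/5b.
  leading term b^3: no divisor's leading term divides it; move 2b^3 to the remainder.
  leading term b^2: no divisor's leading term divides it; move -2b^2 to the remainder.
  leading term b: no divisor's leading term divides it; move -2/5b to the remainder.
  remainder 2b^3 - 2b^2 - 2/5b ≠ 0; add g_3 = 2b^3 - 2b^2 - 2/5b to the basis.

S(f_1,g_3): leading monomials are coprime, so the S-polynomial reduces to 0 (Buchberger's first criterion).
S(f_2,g_3): leading monomials are coprime, so the S-polynomial reduces to 0 (Buchberger's first criterion).
Every S-polynomial of the final basis reduces to 0, so we have a Gröbner basis.
Inter-reduce: drop elements whose leading term is divisible by another's, tail-reduce, and make monic.
Reduced Gröbner basis: {a + 2/5b, b^3 - b^2 - 1/5b}.

Buchberger on the second generating set:
h_1 = 20a + 8b, LT = a.
h_2 = 8a + 16b^3 - 16b^2, LT = a.

S(h_1,h_2): lcm = a. S = -2b^3 + 2b^2 + 2/5b.
  leading term b^3: no divisor's leading term divides it; move -2b^3 to the remainder.
  leading term b^2: no divisor's leading term divides it; move 2b^2 to the remainder.
  leading term b: no divisor's leading term divides it; move 2/5b to the remainder.
  remainder -2b^3 + 2b^2 + 2/5b ≠ 0; add k_3 = -2b^3 + 2b^2 + 2/5b to the basis.

S(h_1,k_3): leading monomials are coprime, so the S-polynomial reduces to 0 (Buchberger's first criterion).
S(h_2,k_3): leading monomials are coprime, so the S-polynomial reduces to 0 (Buchberger's first criterion).
Every S-polynomial of the final basis reduces to 0, so we have a Gröbner basis.
Inter-reduce: drop elements whose leading term is divisible by another's, tail-reduce, and make monic.
Reduced Gröbner basis: {a + 2/5b, b^3 - b^2 - 1/5b}.

These coincide, so the ideals are equal.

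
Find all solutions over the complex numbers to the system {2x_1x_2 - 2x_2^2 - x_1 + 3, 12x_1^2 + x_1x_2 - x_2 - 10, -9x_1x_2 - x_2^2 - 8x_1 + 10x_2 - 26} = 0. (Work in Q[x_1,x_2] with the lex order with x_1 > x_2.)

Compute a lex Gröbner basis by Buchberger's algorithm.
f_1 = 2x_1x_2 - x_1 - 2x_2^2 + 3, LT = x_1x_2.
f_2 = 12x_1^2 + x_1x_2 - x_2 - 10, LT = x_1^2.
f_3 = -9x_1x_2 - 8x_1 - x_2^2 + 10x_2 - 26, LT = x_1x_2.

S(f_1,f_2): lcm = x_1^2x_2. S = -1/2x_1^2 - 13/12x_1x_2^2 + 3/2x_1 + 1/12x_2^2 + 5/6x_2.
  leading term x_1^2: subtract (-1/24)·f_2 from -1/2x_1^2 - 13/12x_1x_2^2 + 3/2x_1 + 1/12x_2^2 + 5/6x_2 → -13/12x_1x_2^2 + 1/24x_1x_2 + 3/2x_1 + 1/12x_2^2 + 19/24x_2 - 5/12
  leading term x_1x_2^2: subtract (-13/24x_2)·f_1 from -13/12x_1x_2^2 + 1/24x_1x_2 + 3/2x_1 + 1/12x_2^2 + 19/24x_2 - 5/12 → -1/2x_1x_2 + 3/2x_1 - 13/12x_2^3 + 1/12x_2^2 + 29/12x_2 - 5/12
  leading term x_1x_2: subtract (-1/4)·f_1 from -1/2x_1x_2 + 3/2x_1 - 13/12x_2^3 + 1/12x_2^2 + 29/12x_2 - 5/12 → 5/4x_1 - 13/12x_2^3 - 5/12x_2^2 + 29/12x_2 + 1/3
  leading term x_1: no divisor's leading term divides it; move 5/4x_1 to the remainder.
  leading term x_2^3: no divisor's leading term divides it; move -13/12x_2^3 to the remainder.
  leading term x_2^2: no divisor's leading term divides it; move -5/12x_2^2 to the remainder.
  leading term x_2: no divisor's leading term divides it; move 29/12x_2 to the remainder.
  leading term 1: no divisor's leading term divides it; move 1/3 to the remainder.
  remainder 5/4x_1 - 13/12x_2^3 - 5/12x_2^2 + 29/12x_2 + 1/3 ≠ 0; add h_4 = 5/4x_1 - 13/12x_2^3 - 5/12x_2^2 + 29/12x_2 + 1/3 to the basis.

S(f_1,f_3): lcm = x_1x_2. S = -25/18x_1 - 10/9x_2^2 + 10/9x_2 - 25/18.
  leading term x_1: subtract (-10/9)·h_4 from -25/18x_1 - 10/9x_2^2 + 10/9x_2 - 25/18 → -65/54x_2^3 - 85/54x_2^2 + 205/54x_2 - 55/54
  leading term x_2^3: no divisor's leading term divides it; move -65/54x_2^3 to the remainder.
  leading term x_2^2: no divisor's leading term divides it; move -85/54x_2^2 to the remainder.
  leading term x_2: no divisor's leading term divides it; move 205/54x_2 to the remainder.
  leading term 1: no divisor's leading term divides it; move -55/54 to the remainder.
  remainder -65/54x_2^3 - 85/54x_2^2 + 205/54x_2 - 55/54 ≠ 0; add h_5 = -65/54x_2^3 - 85/54x_2^2 + 205/54x_2 - 55/54 to the basis.

S(f_2,f_3): lcm = x_1^2x_2. S = -8/9x_1^2 - 1/36x_1x_2^2 + 10/9x_1x_2 - 26/9x_1 - 1/12x_2^2 - 5/6x_2.
  leading term x_1^2: subtract (-2/27)·f_2 from -8/9x_1^2 - 1/36x_1x_2^2 + 10/9x_1x_2 - 26/9x_1 - 1/12x_2^2 - 5/6x_2 → -1/36x_1x_2^2 + 32/27x_1x_2 - 26/9x_1 - 1/12x_2^2 - 49/54x_2 - 20/27
  leading term x_1x_2^2: subtract (-1/72x_2)·f_1 from -1/36x_1x_2^2 + 32/27x_1x_2 - 26/9x_1 - 1/12x_2^2 - 49/54x_2 - 20/27 → 253/216x_1x_2 - 26/9x_1 - 1/36x_2^3 - 1/12x_2^2 - 187/216x_2 - 20/27
  leading term x_1x_2: subtract (253/432)·f_1 from 253/216x_1x_2 - 26/9x_1 - 1/36x_2^3 - 1/12x_2^2 - 187/216x_2 - 20/27 → -995/432x_1 - 1/36x_2^3 + 235/216x_2^2 - 187/216x_2 - 1079/432
  leading term x_1: subtract (-199/108)·h_4 from -995/432x_1 - 1/36x_2^3 + 235/216x_2^2 - 187/216x_2 - 1079/432 → -2623/1296x_2^3 + 415/1296x_2^2 + 4649/1296x_2 - 2441/1296
  leading term x_2^3: subtract (2623/1560)·h_5 from -2623/1296x_2^3 + 415/1296x_2^2 + 4649/1296x_2 - 2441/1296 → 2777/936x_2^2 - 2617/936x_2 - 20/117
  leading term x_2^2: no divisor's leading term divides it; move 2777/936x_2^2 to the remainder.
  leading term x_2: no divisor's leading term divides it; move -2617/936x_2 to the remainder.
  leading term 1: no divisor's leading term divides it; move -20/117 to the remainder.
  remainder 2777/936x_2^2 - 2617/936x_2 - 20/117 ≠ 0; add h_6 = 2777/936x_2^2 - 2617/936x_2 - 20/117 to the basis.

S(f_1,h_4): lcm = x_1x_2. S = -1/2x_1 + 13/15x_2^4 + 1/3x_2^3 - 44/15x_2^2 - 4/15x_2 + 3/2.
  leading term x_1: subtract (-2/5)·h_4 from -1/2x_1 + 13/15x_2^4 + 1/3x_2^3 - 44/15x_2^2 - 4/15x_2 + 3/2 → 13/15x_2^4 - 1/10x_2^3 - 31/10x_2^2 + 7/10x_2 + 49/30
  leading term x_2^4: subtract (-18/25x_2)·h_5 from 13/15x_2^4 - 1/10x_2^3 - 31/10x_2^2 + 7/10x_2 + 49/30 → -37/30x_2^3 - 11/30x_2^2 - 1/30x_2 + 49/30
  leading term x_2^3: subtract (333/325)·h_5 from -37/30x_2^3 - 11/30x_2^2 - 1/30x_2 + 49/30 → 81/65x_2^2 - 51/13x_2 + 174/65
  leading term x_2^2: subtract (5832/13885)·h_6 from 81/65x_2^2 - 51/13x_2 + 174/65 → -38166/13885x_2 + 38166/13885
  leading term x_2: no divisor's leading term divides it; move -38166/13885x_2 to the remainder.
  leading term 1: no divisor's leading term divides it; move 38166/13885 to the remainder.
  remainder -38166/13885x_2 + 38166/13885 ≠ 0; add h_7 = -38166/13885x_2 + 38166/13885 to the basis.

The other S-polynomials (S(f_2,h_4), S(f_3,h_4), S(f_1,h_5), S(f_2,h_5), S(f_3,h_5), S(h_4,h_5), S(f_1,h_6), S(f_2,h_6), S(f_3,h_6), S(h_4,h_6), S(h_5,h_6), S(f_1,h_7), S(f_2,h_7), S(f_3,h_7), S(h_4,h_7), S(h_5,h_7), S(h_6,h_7)) all reduce to 0 modulo the current basis, so we have a Gröbner basis.
Inter-reduce: drop elements whose leading term is divisible by another's, tail-reduce, and make monic.
Reduced Gröbner basis: {x_1 + 1, x_2 - 1}.

Since the basis is lex-ordered, x_2 - 1 is univariate in x_2. Its roots are {1}. Back-substituting each root into the other basis elements fixes the other coordinates.
  x_2 = 1: the earlier basis element becomes x_1 + 1 = 0, giving x_1 = -1 — point (-1, 1).
Substituting each solution back into the original system confirms all equations vanish.

{(-1, 1)}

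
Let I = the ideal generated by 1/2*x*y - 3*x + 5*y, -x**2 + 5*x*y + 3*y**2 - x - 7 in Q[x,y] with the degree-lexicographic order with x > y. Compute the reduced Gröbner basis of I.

f_1 = 1/2*x*y - 3*x + 5*y, LT = x*y.
f_2 = -x**2 + 5*x*y + 3*y**2 - x - 7, LT = x**2.

S(f_1,f_2): lcm = x**2*y. S = 5*x*y**2 + 3*y**3 - 6*x**2 + 9*x*y - 7*y.
  leading term x*y**2: subtract (10*y)·f_1 from 5*x*y**2 + 3*y**3 - 6*x**2 + 9*x*y - 7*y → 3*y**3 - 6*x**2 + 39*x*y - 50*y**2 - 7*y
  leading term y**3: no divisor's leading term divides it; move 3*y**3 to the remainder.
  leading term x**2: subtract (6)·f_2 from -6*x**2 + 39*x*y - 50*y**2 - 7*y → 9*x*y - 68*y**2 + 6*x - 7*y + 42
  leading term x*y: subtract (18)·f_1 from 9*x*y - 68*y**2 + 6*x - 7*y + 42 → -68*y**2 + 60*x - 97*y + 42
  leading term y**2: no divisor's leading term divides it; move -68*y**2 to the remainder.
  leading term x: no divisor's leading term divides it; move 60*x to the remainder.
  leading term y: no divisor's leading term divides it; move -97*y to the remainder.
  leading term 1: no divisor's leading term divides it; move 42 to the remainder.
  remainder 3*y**3 - 68*y**2 + 60*x - 97*y + 42 ≠ 0; add g_3 = 3*y**3 - 68*y**2 + 60*x - 97*y + 42 to the basis.

The other S-polynomials (S(f_1,g_3), S(f_2,g_3)) all reduce to 0 modulo the current basis, so we have a Gröbner basis.

G = {y**3 - 68/3*y**2 + 20*x - 97/3*y + 14, x**2 - 3*y**2 - 29*x + 50*y + 7, x*y - 6*x + 10*y}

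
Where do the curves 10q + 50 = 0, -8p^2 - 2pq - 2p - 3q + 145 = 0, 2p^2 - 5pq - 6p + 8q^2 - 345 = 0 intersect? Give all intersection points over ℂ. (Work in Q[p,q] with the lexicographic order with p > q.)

Compute a lex Gröbner basis by Buchberger's algorithm.
f_1 = 10q + 50, LT = q.
f_2 = -8p^2 - 2pq - 2p - 3q + 145, LT = p^2.
f_3 = 2p^2 - 5pq - 6p + 8q^2 - 345, LT = p^2.

S(f_2,f_3): lcm = p^2. S = 11/4pq + 13/4p - 4q^2 + 3/8q + 1235/8.
  leading term pq: subtract (11/40p)·f_1 from 11/4pq + 13/4p - 4q^2 + 3/8q + 1235/8 → -21/2p - 4q^2 + 3/8q + 1235/8
  leading term p: no divisor's leading term divides it; move -21/2p to the remainder.
  leading term q^2: subtract (-2/5q)·f_1 from -4q^2 + 3/8q + 1235/8 → 163/8q + 1235/8
  leading term q: subtract (163/80)·f_1 from 163/8q + 1235/8 → 105/2
  leading term 1: no divisor's leading term divides it; move 105/2 to the remainder.
  remainder -21/2p + 105/2 ≠ 0; add h_4 = -21/2p + 105/2 to the basis.

The other S-polynomials (S(f_1,f_2), S(f_1,f_3), S(f_1,h_4), S(f_2,h_4), S(f_3,h_4)) all reduce to 0 modulo the current basis, so we have a Gröbner basis.
Inter-reduce: drop elements whose leading term is divisible by another's, tail-reduce, and make monic.
Reduced Gröbner basis: {p - 5, q + 5}.

The lex basis is triangular: the last element involves only q. Solving q + 5 = 0 gives q ∈ {-5}; substituting each value into the earlier elements determines the remaining variables.
  q = -5: the earlier basis element becomes p - 5 = 0, giving p = 5 — point (5, -5).
Substituting each solution back into the original system confirms all equations vanish.
This is the nonlinear analogue of row-reducing a linear system.

{(5, -5)}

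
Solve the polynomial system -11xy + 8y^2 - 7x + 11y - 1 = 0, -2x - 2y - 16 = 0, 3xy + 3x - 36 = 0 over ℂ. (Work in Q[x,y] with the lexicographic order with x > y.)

Compute a lex Gröbner basis by Buchberger's algorithm.
f_1 = -11xy - 7x + 8y^2 + 11y - 1, LT = xy.
f_2 = -2x - 2y - 16, LT = x.
f_3 = 3xy + 3x - 36, LT = xy.

S(f_1,f_2): lcm = xy. S = 7/11x - 19/11y^2 - 9y + 1/11.
  leading term x: subtract (-7/22)·f_2 from 7/11x - 19/11y^2 - 9y + 1/11 → -19/11y^2 - 106/11y - 5
  leading term y^2: no divisor's leading term divides it; move -19/11y^2 to the remainder.
  leading term y: no divisor's leading term divides it; move -106/11y to the remainder.
  leading term 1: no divisor's leading term divides it; move -5 to the remainder.
  remainder -19/11y^2 - 106/11y - 5 ≠ 0; add h_4 = -19/11y^2 - 106/11y - 5 to the basis.

S(f_1,f_3): lcm = xy. S = -4/11x - 8/11y^2 - y + 133/11.
  leading term x: subtract (2/11)·f_2 from -4/11x - 8/11y^2 - y + 133/11 → -8/11y^2 - 7/11y + 15
  leading term y^2: subtract (8/19)·h_4 from -8/11y^2 - 7/11y + 15 → 65/19y + 325/19
  leading term y: no divisor's leading term divides it; move 65/19y to the remainder.
  leading term 1: no divisor's leading term divides it; move 325/19 to the remainder.
  remainder 65/19y + 325/19 ≠ 0; add h_5 = 65/19y + 325/19 to the basis.

The other S-polynomials (S(f_2,f_3), S(f_1,h_4), S(f_2,h_4), S(f_3,h_4), S(f_1,h_5), S(f_2,h_5), S(f_3,h_5), S(h_4,h_5)) all reduce to 0 modulo the current basis, so we have a Gröbner basis.
Inter-reduce: drop elements whose leading term is divisible by another's, tail-reduce, and make monic.
Reduced Gröbner basis: {x + 3, y + 5}.

A lex Gröbner basis eliminates variables successively. Here y + 5 depends only on y, with roots {-5}; lifting each root through the earlier basis elements recovers the full solutions.
  y = -5: the earlier basis element becomes x + 3 = 0, giving x = -3 — point (-3, -5).
Zero-dimensionality of the ideal guarantees finitely many solutions over ℂ.

{(-3, -5)}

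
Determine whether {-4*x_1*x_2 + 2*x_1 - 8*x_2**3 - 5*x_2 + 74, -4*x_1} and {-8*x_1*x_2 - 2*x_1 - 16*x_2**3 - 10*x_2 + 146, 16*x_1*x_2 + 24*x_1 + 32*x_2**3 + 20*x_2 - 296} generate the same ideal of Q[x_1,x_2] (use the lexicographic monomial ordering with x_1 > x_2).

No, the ideals differ.

Two ideals are equal iff their reduced Gröbner bases coincide (the reduced basis is unique for a fixed ordering).
Buchberger on the first generating set:
f_1 = -4*x_1*x_2 + 2*x_1 - 8*x_2**3 - 5*x_2 + 74, LT = x_1*x_2.
f_2 = -4*x_1, LT = x_1.

S(f_1,f_2): lcm = x_1*x_2. S = -1/2*x_1 + 2*x_2**3 + 5/4*x_2 - 37/2.
  reduce S modulo (f_1, f_2):
  remainder 2*x_2**3 + 5/4*x_2 - 37/2 ≠ 0; add g_3 = 2*x_2**3 + 5/4*x_2 - 37/2 to the basis.

The other S-polynomials (S(f_1,g_3), S(f_2,g_3)) all reduce to 0 modulo the current basis, so we have a Gröbner basis.
Inter-reduce: drop elements whose leading term is divisible by another's, tail-reduce, and make monic.
Reduced Gröbner basis: {x_1, x_2**3 + 5/8*x_2 - 37/4}.

Buchberger on the second generating set:
h_1 = -8*x_1*x_2 - 2*x_1 - 16*x_2**3 - 10*x_2 + 146, LT = x_1*x_2.
h_2 = 16*x_1*x_2 + 24*x_1 + 32*x_2**3 + 20*x_2 - 296, LT = x_1*x_2.

S(h_1,h_2): lcm = x_1*x_2. S = -5/4*x_1 + 1/4.
  reduce S modulo (h_1, h_2):
  remainder -5/4*x_1 + 1/4 ≠ 0; add k_3 = -5/4*x_1 + 1/4 to the basis.

S(h_1,k_3): lcm = x_1*x_2. S = 1/4*x_1 + 2*x_2**3 + 29/20*x_2 - 73/4.
  reduce S modulo (h_1, h_2, k_3):
  remainder 2*x_2**3 + 29/20*x_2 - 91/5 ≠ 0; add k_4 = 2*x_2**3 + 29/20*x_2 - 91/5 to the basis.

The other S-polynomials (S(h_2,k_3), S(h_1,k_4), S(h_2,k_4), S(k_3,k_4)) all reduce to 0 modulo the current basis, so we have a Gröbner basis.
Inter-reduce: drop elements whose leading term is divisible by another's, tail-reduce, and make monic.
Reduced Gröbner basis: {x_1 - 1/5, x_2**3 + 29/40*x_2 - 91/10}.

Since the reduced bases disagree, the two ideals are not the same.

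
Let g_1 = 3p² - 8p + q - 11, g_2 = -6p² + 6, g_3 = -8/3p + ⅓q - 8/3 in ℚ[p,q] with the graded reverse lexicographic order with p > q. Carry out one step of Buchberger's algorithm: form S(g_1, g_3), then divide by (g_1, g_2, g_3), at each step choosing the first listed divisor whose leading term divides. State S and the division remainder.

lcm(LM(g_1), LM(g_3)) = p².
S = (lcm/LT(g_1))·g_1 − (lcm/LT(g_3))·g_3 = ⅛pq - 11/3p + ⅓q - 11/3.
Reduce S modulo (g_1, g_2, g_3) in that order:
  leading term pq: subtract (-3/64q)·g_3 from ⅛pq - 11/3p + ⅓q - 11/3 → 1/64q² - 11/3p + 5/24q - 11/3
  leading term q²: no divisor's leading term divides it; move 1/64q² to the remainder.
  leading term p: subtract (11/8)·g_3 from -11/3p + 5/24q - 11/3 → -¼q
  leading term q: no divisor's leading term divides it; move -¼q to the remainder.
The remainder 1/64q² - ¼q is nonzero, so it would be added as the next basis element.

S(g_1, g_3) = ⅛pq - 11/3p + ⅓q - 11/3; remainder on division = 1/64q² - ¼q.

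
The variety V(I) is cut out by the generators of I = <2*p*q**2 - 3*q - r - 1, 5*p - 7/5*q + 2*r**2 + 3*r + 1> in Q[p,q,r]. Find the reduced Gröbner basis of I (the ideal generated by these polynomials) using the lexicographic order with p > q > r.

G = {p - 7/25*q + 2/5*r**2 + 3/5*r + 1/5, q**3 - 10/7*q**2*r**2 - 15/7*q**2*r - 5/7*q**2 - 75/14*q - 25/14*r - 25/14}

f_1 = 2*p*q**2 - 3*q - r - 1, LT = p*q**2.
f_2 = 5*p - 7/5*q + 2*r**2 + 3*r + 1, LT = p.

S(f_1,f_2): lcm = p*q**2. S = 7/25*q**3 - 2/5*q**2*r**2 - 3/5*q**2*r - 1/5*q**2 - 3/2*q - 1/2*r - 1/2.
  leading term q**3: no divisor's leading term divides it; move 7/25*q**3 to the remainder.
  leading term q**2*r**2: no divisor's leading term divides it; move -2/5*q**2*r**2 to the remainder.
  leading term q**2*r: no divisor's leading term divides it; move -3/5*q**2*r to the remainder.
  leading term q**2: no divisor's leading term divides it; move -1/5*q**2 to the remainder.
  leading term q: no divisor's leading term divides it; move -3/2*q to the remainder.
  leading term r: no divisor's leading term divides it; move -1/2*r to the remainder.
  leading term 1: no divisor's leading term divides it; move -1/2 to the remainder.
  remainder 7/25*q**3 - 2/5*q**2*r**2 - 3/5*q**2*r - 1/5*q**2 - 3/2*q - 1/2*r - 1/2 ≠ 0; add g_3 = 7/25*q**3 - 2/5*q**2*r**2 - 3/5*q**2*r - 1/5*q**2 - 3/2*q - 1/2*r - 1/2 to the basis.

S(f_1,g_3): lcm = p*q**3. S = 10/7*p*q**2*r**2 + 15/7*p*q**2*r + 5/7*p*q**2 + 75/14*p*q + 25/14*p*r + 25/14*p - 3/2*q**2 - 1/2*q*r - 1/2*q.
  leading term p*q**2*r**2: subtract (5/7*r**2)·f_1 from 10/7*p*q**2*r**2 + 15/7*p*q**2*r + 5/7*p*q**2 + 75/14*p*q + 25/14*p*r + 25/14*p - 3/2*q**2 - 1/2*q*r - 1/2*q → 15/7*p*q**2*r + 5/7*p*q**2 + 75/14*p*q + 25/14*p*r + 25/14*p - 3/2*q**2 + 15/7*q*r**2 - 1/2*q*r - 1/2*q + 5/7*r**3 + 5/7*r**2
  leading term p*q**2*r: subtract (15/14*r)·f_1 from 15/7*p*q**2*r + 5/7*p*q**2 + 75/14*p*q + 25/14*p*r + 25/14*p - 3/2*q**2 + 15/7*q*r**2 - 1/2*q*r - 1/2*q + 5/7*r**3 + 5/7*r**2 → 5/7*p*q**2 + 75/14*p*q + 25/14*p*r + 25/14*p - 3/2*q**2 + 15/7*q*r**2 + 19/7*q*r - 1/2*q + 5/7*r**3 + 25/14*r**2 + 15/14*r
  leading term p*q**2: subtract (5/14)·f_1 from 5/7*p*q**2 + 75/14*p*q + 25/14*p*r + 25/14*p - 3/2*q**2 + 15/7*q*r**2 + 19/7*q*r - 1/2*q + 5/7*r**3 + 25/14*r**2 + 15/14*r → 75/14*p*q + 25/14*p*r + 25/14*p - 3/2*q**2 + 15/7*q*r**2 + 19/7*q*r + 4/7*q + 5/7*r**3 + 25/14*r**2 + 10/7*r + 5/14
  leading term p*q: subtract (15/14*q)·f_2 from 75/14*p*q + 25/14*p*r + 25/14*p - 3/2*q**2 + 15/7*q*r**2 + 19/7*q*r + 4/7*q + 5/7*r**3 + 25/14*r**2 + 10/7*r + 5/14 → 25/14*p*r + 25/14*p - 1/2*q*r - 1/2*q + 5/7*r**3 + 25/14*r**2 + 10/7*r + 5/14
  leading term p*r: subtract (5/14*r)·f_2 from 25/14*p*r + 25/14*p - 1/2*q*r - 1/2*q + 5/7*r**3 + 25/14*r**2 + 10/7*r + 5/14 → 25/14*p - 1/2*q + 5/7*r**2 + 15/14*r + 5/14
  leading term p: subtract (5/14)·f_2 from 25/14*p - 1/2*q + 5/7*r**2 + 15/14*r + 5/14 → 0
  remainder 0.

S(f_2,g_3): leading monomials are coprime, so the S-polynomial reduces to 0 (Buchberger's first criterion).
Every S-polynomial of the final basis reduces to 0, so we have a Gröbner basis.
Inter-reduce: drop elements whose leading term is divisible by another's, tail-reduce, and make monic.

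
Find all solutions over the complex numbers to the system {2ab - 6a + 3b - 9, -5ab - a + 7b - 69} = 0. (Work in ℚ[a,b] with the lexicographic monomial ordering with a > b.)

Compute a lex Gröbner basis by Buchberger's algorithm.
f_1 = 2ab - 6a + 3b - 9, LT = ab.
f_2 = -5ab - a + 7b - 69, LT = ab.

S(f_1,f_2): lcm = ab. S = -16/5a + 29/10b - 183/10.
  leading term a: no divisor's leading term divides it; move -16/5a to the remainder.
  leading term b: no divisor's leading term divides it; move 29/10b to the remainder.
  leading term 1: no divisor's leading term divides it; move -183/10 to the remainder.
  remainder -16/5a + 29/10b - 183/10 ≠ 0; add h_3 = -16/5a + 29/10b - 183/10 to the basis.

S(f_1,h_3): lcm = ab. S = -3a + 29/32b² - 135/32b - 9/2.
  leading term a: subtract (15/16)·h_3 from -3a + 29/32b² - 135/32b - 9/2 → 29/32b² - 111/16b + 405/32
  leading term b²: no divisor's leading term divides it; move 29/32b² to the remainder.
  leading term b: no divisor's leading term divides it; move -111/16b to the remainder.
  leading term 1: no divisor's leading term divides it; move 405/32 to the remainder.
  remainder 29/32b² - 111/16b + 405/32 ≠ 0; add h_4 = 29/32b² - 111/16b + 405/32 to the basis.

S(f_2,h_3): lcm = ab. S = ⅕a + 29/32b² - 1139/160b + 69/5.
  leading term a: subtract (-1/16)·h_3 from ⅕a + 29/32b² - 1139/160b + 69/5 → 29/32b² - 111/16b + 405/32
  leading term b²: subtract (1)·h_4 from 29/32b² - 111/16b + 405/32 → 0
  remainder 0.

S(f_1,h_4): lcm = ab². S = 135/29ab - 405/29a + 3/2b² - 9/2b.
  leading term ab: subtract (135/58)·f_1 from 135/29ab - 405/29a + 3/2b² - 9/2b → 3/2b² - 333/29b + 1215/58
  leading term b²: subtract (48/29)·h_4 from 3/2b² - 333/29b + 1215/58 → 0
  remainder 0.

S(f_2,h_4): lcm = ab². S = 1139/145ab - 405/29a - 7/5b² + 69/5b.
  leading term ab: subtract (1139/290)·f_1 from 1139/145ab - 405/29a - 7/5b² + 69/5b → 48/5a - 7/5b² + 117/58b + 10251/290
  leading term a: subtract (-3)·h_3 from 48/5a - 7/5b² + 117/58b + 10251/290 → -7/5b² + 1554/145b - 567/29
  leading term b²: subtract (-224/145)·h_4 from -7/5b² + 1554/145b - 567/29 → 0
  remainder 0.

S(h_3,h_4): leading monomials are coprime, so the S-polynomial reduces to 0 (Buchberger's first criterion).
Every S-polynomial of the final basis reduces to 0, so we have a Gröbner basis.
Inter-reduce: drop elements whose leading term is divisible by another's, tail-reduce, and make monic.
Reduced Gröbner basis: {a - 29/32b + 183/32, b² - 222/29b + 405/29}.

Since the basis is lex-ordered, b² - 222/29b + 405/29 is univariate in b. Its roots are {3, 135/29}. Back-substituting each root into the other basis elements fixes the other coordinates.
  b = 3: the earlier basis element becomes a + 3 = 0, giving a = -3 — point (-3, 3).
  b = 135/29: the earlier basis element becomes a + 3/2 = 0, giving a = -3/2 — point (-3/2, 135/29).
This is the nonlinear analogue of row-reducing a linear system.

{(-3, 3), (-3/2, 135/29)}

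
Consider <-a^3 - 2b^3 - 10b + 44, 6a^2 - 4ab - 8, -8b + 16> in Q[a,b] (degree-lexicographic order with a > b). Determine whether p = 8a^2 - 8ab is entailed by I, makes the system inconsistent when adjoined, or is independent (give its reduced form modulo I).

First compute the reduced Gröbner basis of I by Buchberger's algorithm.
f_1 = -a^3 - 2b^3 - 10b + 44, LT = a^3.
f_2 = 6a^2 - 4ab - 8, LT = a^2.
f_3 = -8b + 16, LT = b.

S(f_1,f_2): lcm = a^3. S = 2/3a^2b + 2b^3 + 4/3a + 10b - 44.
  reduce S modulo (f_1, f_2, f_3):
  remainder 28/9a - 56/9 ≠ 0; add h_4 = 28/9a - 56/9 to the basis.

The other S-polynomials (S(f_1,f_3), S(f_2,f_3), S(f_1,h_4), S(f_2,h_4), S(f_3,h_4)) all reduce to 0 modulo the current basis, so we have a Gröbner basis.
Inter-reduce: drop elements whose leading term is divisible by another's, tail-reduce, and make monic.
Reduced Gröbner basis: {a - 2, b - 2}.
Label its elements g_1 = a - 2, g_2 = b - 2.

Reduce p = 8a^2 - 8ab modulo G:
  leading term a^2: subtract (8a)·g_1 from 8a^2 - 8ab → -8ab + 16a
  leading term ab: subtract (-8b)·g_1 from -8ab + 16a → 16a - 16b
  leading term a: subtract (16)·g_1 from 16a - 16b → -16b + 32
  leading term b: subtract (-16)·g_2 from -16b + 32 → 0
  normal form = 0.
Since the normal form is 0, p ∈ I.

8a^2 - 8ab lies in I (it reduces to 0).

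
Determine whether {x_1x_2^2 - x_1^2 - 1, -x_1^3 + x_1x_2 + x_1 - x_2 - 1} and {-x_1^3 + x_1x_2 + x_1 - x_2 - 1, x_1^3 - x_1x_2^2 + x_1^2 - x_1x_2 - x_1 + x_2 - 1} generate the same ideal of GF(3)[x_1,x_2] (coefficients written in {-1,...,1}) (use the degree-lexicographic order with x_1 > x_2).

Since reduced Gröbner bases are canonical representatives of ideals under a given ordering, it suffices to compute and compare them.
Buchberger on the first generating set:
f_1 = x_1x_2^2 - x_1^2 - 1, LT = x_1x_2^2.
f_2 = -x_1^3 + x_1x_2 + x_1 - x_2 - 1, LT = x_1^3.

S(f_1,f_2): lcm = x_1^3x_2^2. S = -x_1^4 + x_1x_2^3 + x_1x_2^2 - x_2^3 - x_1^2 - x_2^2.
  reduce S modulo (f_1, f_2):
  remainder -x_2^3 - x_1^2 + x_1x_2 - x_2^2 + x_1 + x_2 + 1 ≠ 0; add g_3 = -x_2^3 - x_1^2 + x_1x_2 - x_2^2 + x_1 + x_2 + 1 to the basis.

The other S-polynomials (S(f_1,g_3), S(f_2,g_3)) all reduce to 0 modulo the current basis, so we have a Gröbner basis.
Inter-reduce: drop elements whose leading term is divisible by another's, tail-reduce, and make monic.
Reduced Gröbner basis: {x_1^3 - x_1x_2 - x_1 + x_2 + 1, x_1x_2^2 - x_1^2 - 1, x_2^3 + x_1^2 - x_1x_2 + x_2^2 - x_1 - x_2 - 1}.

Buchberger on the second generating set:
h_1 = -x_1^3 + x_1x_2 + x_1 - x_2 - 1, LT = x_1^3.
h_2 = x_1^3 - x_1x_2^2 + x_1^2 - x_1x_2 - x_1 + x_2 - 1, LT = x_1^3.

S(h_1,h_2): lcm = x_1^3. S = x_1x_2^2 - x_1^2 - 1.
  reduce S modulo (h_1, h_2):
  remainder x_1x_2^2 - x_1^2 - 1 ≠ 0; add k_3 = x_1x_2^2 - x_1^2 - 1 to the basis.

S(h_1,k_3): lcm = x_1^3x_2^2. S = x_1^4 - x_1x_2^3 - x_1x_2^2 + x_2^3 + x_1^2 + x_2^2.
  reduce S modulo (h_1, h_2, k_3):
  remainder x_2^3 + x_1^2 - x_1x_2 + x_2^2 - x_1 - x_2 - 1 ≠ 0; add k_4 = x_2^3 + x_1^2 - x_1x_2 + x_2^2 - x_1 - x_2 - 1 to the basis.

The other S-polynomials (S(h_2,k_3), S(h_1,k_4), S(h_2,k_4), S(k_3,k_4)) all reduce to 0 modulo the current basis, so we have a Gröbner basis.
Inter-reduce: drop elements whose leading term is divisible by another's, tail-reduce, and make monic.
Reduced Gröbner basis: {x_1^3 - x_1x_2 - x_1 + x_2 + 1, x_1x_2^2 - x_1^2 - 1, x_2^3 + x_1^2 - x_1x_2 + x_2^2 - x_1 - x_2 - 1}.

Same reduced basis, so the two generating sets span the same ideal.

Yes, the ideals are equal.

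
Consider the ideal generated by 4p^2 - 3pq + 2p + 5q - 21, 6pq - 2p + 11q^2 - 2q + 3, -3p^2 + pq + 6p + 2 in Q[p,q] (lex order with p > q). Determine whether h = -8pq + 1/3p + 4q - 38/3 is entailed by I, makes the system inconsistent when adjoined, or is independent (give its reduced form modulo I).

First compute the reduced Gröbner basis of I by Buchberger's algorithm.
f_1 = 4p^2 - 3pq + 2p + 5q - 21, LT = p^2.
f_2 = 6pq - 2p + 11q^2 - 2q + 3, LT = pq.
f_3 = -3p^2 + pq + 6p + 2, LT = p^2.

S(f_1,f_2): lcm = p^2q. S = 1/3p^2 - 31/12pq^2 + 5/6pq - 1/2p + 5/4q^2 - 21/4q.
  leading term p^2: subtract (1/12)·f_1 from 1/3p^2 - 31/12pq^2 + 5/6pq - 1/2p + 5/4q^2 - 21/4q → -31/12pq^2 + 13/12pq - 2/3p + 5/4q^2 - 17/3q + 7/4
  leading term pq^2: subtract (-31/72q)·f_2 from -31/12pq^2 + 13/12pq - 2/3p + 5/4q^2 - 17/3q + 7/4 → 2/9pq - 2/3p + 341/72q^3 + 7/18q^2 - 35/8q + 7/4
  leading term pq: subtract (1/27)·f_2 from 2/9pq - 2/3p + 341/72q^3 + 7/18q^2 - 35/8q + 7/4 → -16/27p + 341/72q^3 - 1/54q^2 - 929/216q + 59/36
  leading term p: no divisor's leading term divides it; move -16/27p to the remainder.
  leading term q^3: no divisor's leading term divides it; move 341/72q^3 to the remainder.
  leading term q^2: no divisor's leading term divides it; move -1/54q^2 to the remainder.
  leading term q: no divisor's leading term divides it; move -929/216q to the remainder.
  leading term 1: no divisor's leading term divides it; move 59/36 to the remainder.
  remainder -16/27p + 341/72q^3 - 1/54q^2 - 929/216q + 59/36 ≠ 0; add k_4 = -16/27p + 341/72q^3 - 1/54q^2 - 929/216q + 59/36 to the basis.

S(f_1,f_3): lcm = p^2. S = -5/12pq + 5/2p + 5/4q - 55/12.
  leading term pq: subtract (-5/72)·f_2 from -5/12pq + 5/2p + 5/4q - 55/12 → 85/36p + 55/72q^2 + 10/9q - 35/8
  leading term p: subtract (-255/64)·k_4 from 85/36p + 55/72q^2 + 10/9q - 35/8 → 28985/1536q^3 + 265/384q^2 - 8205/512q + 1655/768
  leading term q^3: no divisor's leading term divides it; move 28985/1536q^3 to the remainder.
  leading term q^2: no divisor's leading term divides it; move 265/384q^2 to the remainder.
  leading term q: no divisor's leading term divides it; move -8205/512q to the remainder.
  leading term 1: no divisor's leading term divides it; move 1655/768 to the remainder.
  remainder 28985/1536q^3 + 265/384q^2 - 8205/512q + 1655/768 ≠ 0; add k_5 = 28985/1536q^3 + 265/384q^2 - 8205/512q + 1655/768 to the basis.

S(f_2,f_3): lcm = p^2q. S = -1/3p^2 + 13/6pq^2 + 5/3pq + 1/2p + 2/3q.
  leading term p^2: subtract (-1/12)·f_1 from -1/3p^2 + 13/6pq^2 + 5/3pq + 1/2p + 2/3q → 13/6pq^2 + 17/12pq + 2/3p + 13/12q - 7/4
  leading term pq^2: subtract (13/36q)·f_2 from 13/6pq^2 + 17/12pq + 2/3p + 13/12q - 7/4 → 77/36pq + 2/3p - 143/36q^3 + 13/18q^2 - 7/4
  leading term pq: subtract (77/216)·f_2 from 77/36pq + 2/3p - 143/36q^3 + 13/18q^2 - 7/4 → 149/108p - 143/36q^3 - 691/216q^2 + 77/108q - 203/72
  leading term p: subtract (-149/64)·k_4 from 149/108p - 143/36q^3 - 691/216q^2 + 77/108q - 203/72 → 10835/1536q^3 - 415/128q^2 - 14285/1536q + 255/256
  leading term q^3: subtract (197/527)·k_5 from 10835/1536q^3 - 415/128q^2 - 14285/1536q + 255/256 → -22135/6324q^2 - 10465/3162q + 1205/6324
  leading term q^2: no divisor's leading term divides it; move -22135/6324q^2 to the remainder.
  leading term q: no divisor's leading term divides it; move -10465/3162q to the remainder.
  leading term 1: no divisor's leading term divides it; move 1205/6324 to the remainder.
  remainder -22135/6324q^2 - 10465/3162q + 1205/6324 ≠ 0; add k_6 = -22135/6324q^2 - 10465/3162q + 1205/6324 to the basis.

S(f_2,k_5): lcm = pq^3. S = -6433/17391pq^2 + 4923/5797pq - 662/5797p + 11/6q^4 - 1/3q^3 + 1/2q^2.
  leading term pq^2: subtract (-6433/104346q)·f_2 from -6433/17391pq^2 + 4923/5797pq - 662/5797p + 11/6q^4 - 1/3q^3 + 1/2q^2 → 37874/52173pq - 662/5797p + 11/6q^4 + 3271/9486q^3 + 39307/104346q^2 + 6433/34782q
  leading term pq: subtract (18937/156519)·f_2 from 37874/52173pq - 662/5797p + 11/6q^4 + 3271/9486q^3 + 39307/104346q^2 + 6433/34782q → 20000/156519p + 11/6q^4 + 3271/9486q^3 - 298693/313038q^2 + 133645/313038q - 18937/52173
  leading term p: subtract (-1250/5797)·k_4 from 20000/156519p + 11/6q^4 + 3271/9486q^3 - 298693/313038q^2 + 133645/313038q - 18937/52173 → 11/6q^4 + 8639/6324q^3 - 11109/11594q^2 - 1055/2108q - 111/11594
  leading term q^4: subtract (256/2635q)·k_5 from 11/6q^4 + 8639/6324q^3 - 11109/11594q^2 - 1055/2108q - 111/11594 → 265/204q^3 + 3471/5797q^2 - 4489/6324q - 111/11594
  leading term q^3: subtract (6784/98549)·k_5 from 265/204q^3 + 3471/5797q^2 - 4489/6324q - 111/11594 → 14816/26877q^2 + 116288/295647q - 46688/295647
  leading term q^2: subtract (-59264/376295)·k_6 from 14816/26877q^2 + 116288/295647q - 46688/295647 → -3282560/25663319q - 3282560/25663319
  leading term q: no divisor's leading term divides it; move -3282560/25663319q to the remainder.
  leading term 1: no divisor's leading term divides it; move -3282560/25663319 to the remainder.
  remainder -3282560/25663319q - 3282560/25663319 ≠ 0; add k_7 = -3282560/25663319q - 3282560/25663319 to the basis.

The other S-polynomials (S(f_1,k_4), S(f_2,k_4), S(f_3,k_4), S(f_1,k_5), S(f_3,k_5), S(k_4,k_5), S(f_1,k_6), S(f_2,k_6), S(f_3,k_6), S(k_4,k_6), S(k_5,k_6), S(f_1,k_7), S(f_2,k_7), S(f_3,k_7), S(k_4,k_7), S(k_5,k_7), S(k_6,k_7)) all reduce to 0 modulo the current basis, so we have a Gröbner basis.
Inter-reduce: drop elements whose leading term is divisible by another's, tail-reduce, and make monic.
Reduced Gröbner basis: {p - 2, q + 1}.
Label its elements g_1 = p - 2, g_2 = q + 1.

Reduce h = -8pq + 1/3p + 4q - 38/3 modulo G:
  leading term pq: subtract (-8q)·g_1 from -8pq + 1/3p + 4q - 38/3 → 1/3p - 12q - 38/3
  leading term p: subtract (1/3)·g_1 from 1/3p - 12q - 38/3 → -12q - 12
  leading term q: subtract (-12)·g_2 from -12q - 12 → 0
  normal form = 0.
Since the normal form is 0, h ∈ I.

-8pq + 1/3p + 4q - 38/3 lies in I (it reduces to 0).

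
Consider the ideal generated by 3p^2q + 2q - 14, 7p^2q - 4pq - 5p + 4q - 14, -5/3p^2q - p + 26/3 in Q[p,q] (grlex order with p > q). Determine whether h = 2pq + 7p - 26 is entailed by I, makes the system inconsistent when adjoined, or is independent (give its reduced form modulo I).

Adjoining 2pq + 7p - 26 makes the ideal the whole ring: the system is inconsistent.

First compute the reduced Gröbner basis of I by Buchberger's algorithm.
f_1 = 3p^2q + 2q - 14, LT = p^2q.
f_2 = 7p^2q - 4pq - 5p + 4q - 14, LT = p^2q.
f_3 = -5/3p^2q - p + 26/3, LT = p^2q.

S(f_1,f_2): lcm = p^2q. S = 4/7pq + 5/7p + 2/21q - 8/3.
  leading term pq: no divisor's leading term divides it; move 4/7pq to the remainder.
  leading term p: no divisor's leading term divides it; move 5/7p to the remainder.
  leading term q: no divisor's leading term divides it; move 2/21q to the remainder.
  leading term 1: no divisor's leading term divides it; move -8/3 to the remainder.
  remainder 4/7pq + 5/7p + 2/21q - 8/3 ≠ 0; add k_4 = 4/7pq + 5/7p + 2/21q - 8/3 to the basis.

S(f_1,f_3): lcm = p^2q. S = -3/5p + 2/3q + 8/15.
  leading term p: no divisor's leading term divides it; move -3/5p to the remainder.
  leading term q: no divisor's leading term divides it; move 2/3q to the remainder.
  leading term 1: no divisor's leading term divides it; move 8/15 to the remainder.
  remainder -3/5p + 2/3q + 8/15 ≠ 0; add k_5 = -3/5p + 2/3q + 8/15 to the basis.

S(f_2,f_3): lcm = p^2q. S = -4/7pq - 46/35p + 4/7q + 16/5.
  leading term pq: subtract (-1)·k_4 from -4/7pq - 46/35p + 4/7q + 16/5 → -3/5p + 2/3q + 8/15
  leading term p: subtract (1)·k_5 from -3/5p + 2/3q + 8/15 → 0
  remainder 0.

S(f_1,k_4): lcm = p^2q. S = -5/4p^2 - 1/6pq + 14/3p + 2/3q - 14/3.
  leading term p^2: subtract (25/12p)·k_5 from -5/4p^2 - 1/6pq + 14/3p + 2/3q - 14/3 → -14/9pq + 32/9p + 2/3q - 14/3
  leading term pq: subtract (-49/18)·k_4 from -14/9pq + 32/9p + 2/3q - 14/3 → 11/2p + 25/27q - 322/27
  leading term p: subtract (-55/6)·k_5 from 11/2p + 25/27q - 322/27 → 190/27q - 190/27
  leading term q: no divisor's leading term divides it; move 190/27q to the remainder.
  leading term 1: no divisor's leading term divides it; move -190/27 to the remainder.
  remainder 190/27q - 190/27 ≠ 0; add k_6 = 190/27q - 190/27 to the basis.

S(f_2,k_4): lcm = p^2q. S = -5/4p^2 - 31/42pq + 83/21p + 4/7q - 2.
  leading term p^2: subtract (25/12p)·k_5 from -5/4p^2 - 31/42pq + 83/21p + 4/7q - 2 → -134/63pq + 179/63p + 4/7q - 2
  leading term pq: subtract (-67/18)·k_4 from -134/63pq + 179/63p + 4/7q - 2 → 11/2p + 25/27q - 322/27
  leading term p: subtract (-55/6)·k_5 from 11/2p + 25/27q - 322/27 → 190/27q - 190/27
  leading term q: subtract (1)·k_6 from 190/27q - 190/27 → 0
  remainder 0.

S(f_3,k_4): lcm = p^2q. S = -5/4p^2 - 1/6pq + 79/15p - 26/5.
  leading term p^2: subtract (25/12p)·k_5 from -5/4p^2 - 1/6pq + 79/15p - 26/5 → -14/9pq + 187/45p - 26/5
  leading term pq: subtract (-49/18)·k_4 from -14/9pq + 187/45p - 26/5 → 61/10p + 7/27q - 1682/135
  leading term p: subtract (-61/6)·k_5 from 61/10p + 7/27q - 1682/135 → 190/27q - 190/27
  leading term q: subtract (1)·k_6 from 190/27q - 190/27 → 0
  remainder 0.

S(f_1,k_5): lcm = p^2q. S = 10/9pq^2 + 8/9pq + 2/3q - 14/3.
  leading term pq^2: subtract (35/18q)·k_4 from 10/9pq^2 + 8/9pq + 2/3q - 14/3 → -1/2pq - 5/27q^2 + 158/27q - 14/3
  leading term pq: subtract (-7/8)·k_4 from -1/2pq - 5/27q^2 + 158/27q - 14/3 → -5/27q^2 + 5/8p + 641/108q - 7
  leading term q^2: subtract (-1/38q)·k_6 from -5/27q^2 + 5/8p + 641/108q - 7 → 5/8p + 23/4q - 7
  leading term p: subtract (-25/24)·k_5 from 5/8p + 23/4q - 7 → 58/9q - 58/9
  leading term q: subtract (87/95)·k_6 from 58/9q - 58/9 → 0
  remainder 0.

S(f_2,k_5): lcm = p^2q. S = 10/9pq^2 + 20/63pq - 5/7p + 4/7q - 2.
  leading term pq^2: subtract (35/18q)·k_4 from 10/9pq^2 + 20/63pq - 5/7p + 4/7q - 2 → -15/14pq - 5/27q^2 - 5/7p + 1088/189q - 2
  leading term pq: subtract (-15/8)·k_4 from -15/14pq - 5/27q^2 - 5/7p + 1088/189q - 2 → -5/27q^2 + 5/8p + 641/108q - 7
  leading term q^2: subtract (-1/38q)·k_6 from -5/27q^2 + 5/8p + 641/108q - 7 → 5/8p + 23/4q - 7
  leading term p: subtract (-25/24)·k_5 from 5/8p + 23/4q - 7 → 58/9q - 58/9
  leading term q: subtract (87/95)·k_6 from 58/9q - 58/9 → 0
  remainder 0.

S(f_3,k_5): lcm = p^2q. S = 10/9pq^2 + 8/9pq + 3/5p - 26/5.
  leading term pq^2: subtract (35/18q)·k_4 from 10/9pq^2 + 8/9pq + 3/5p - 26/5 → -1/2pq - 5/27q^2 + 3/5p + 140/27q - 26/5
  leading term pq: subtract (-7/8)·k_4 from -1/2pq - 5/27q^2 + 3/5p + 140/27q - 26/5 → -5/27q^2 + 49/40p + 569/108q - 113/15
  leading term q^2: subtract (-1/38q)·k_6 from -5/27q^2 + 49/40p + 569/108q - 113/15 → 49/40p + 61/12q - 113/15
  leading term p: subtract (-49/24)·k_5 from 49/40p + 61/12q - 113/15 → 58/9q - 58/9
  leading term q: subtract (87/95)·k_6 from 58/9q - 58/9 → 0
  remainder 0.

S(k_4,k_5): lcm = pq. S = 10/9q^2 + 5/4p + 19/18q - 14/3.
  leading term q^2: subtract (3/19q)·k_6 from 10/9q^2 + 5/4p + 19/18q - 14/3 → 5/4p + 13/6q - 14/3
  leading term p: subtract (-25/12)·k_5 from 5/4p + 13/6q - 14/3 → 32/9q - 32/9
  leading term q: subtract (48/95)·k_6 from 32/9q - 32/9 → 0
  remainder 0.

S(f_1,k_6): lcm = p^2q. S = p^2 + 2/3q - 14/3.
  leading term p^2: subtract (-5/3p)·k_5 from p^2 + 2/3q - 14/3 → 10/9pq + 8/9p + 2/3q - 14/3
  leading term pq: subtract (35/18)·k_4 from 10/9pq + 8/9p + 2/3q - 14/3 → -1/2p + 13/27q + 14/27
  leading term p: subtract (5/6)·k_5 from -1/2p + 13/27q + 14/27 → -2/27q + 2/27
  leading term q: subtract (-1/95)·k_6 from -2/27q + 2/27 → 0
  remainder 0.

S(f_2,k_6): lcm = p^2q. S = p^2 - 4/7pq - 5/7p + 4/7q - 2.
  leading term p^2: subtract (-5/3p)·k_5 from p^2 - 4/7pq - 5/7p + 4/7q - 2 → 34/63pq + 11/63p + 4/7q - 2
  leading term pq: subtract (17/18)·k_4 from 34/63pq + 11/63p + 4/7q - 2 → -1/2p + 13/27q + 14/27
  leading term p: subtract (5/6)·k_5 from -1/2p + 13/27q + 14/27 → -2/27q + 2/27
  leading term q: subtract (-1/95)·k_6 from -2/27q + 2/27 → 0
  remainder 0.

S(f_3,k_6): lcm = p^2q. S = p^2 + 3/5p - 26/5.
  leading term p^2: subtract (-5/3p)·k_5 from p^2 + 3/5p - 26/5 → 10/9pq + 67/45p - 26/5
  leading term pq: subtract (35/18)·k_4 from 10/9pq + 67/45p - 26/5 → 1/10p - 5/27q - 2/135
  leading term p: subtract (-1/6)·k_5 from 1/10p - 5/27q - 2/135 → -2/27q + 2/27
  leading term q: subtract (-1/95)·k_6 from -2/27q + 2/27 → 0
  remainder 0.

S(k_4,k_6): lcm = pq. S = 9/4p + 1/6q - 14/3.
  leading term p: subtract (-15/4)·k_5 from 9/4p + 1/6q - 14/3 → 8/3q - 8/3
  leading term q: subtract (36/95)·k_6 from 8/3q - 8/3 → 0
  remainder 0.

S(k_5,k_6): leading monomials are coprime, so the S-polynomial reduces to 0 (Buchberger's first criterion).
Every S-polynomial of the final basis reduces to 0, so we have a Gröbner basis.
Inter-reduce: drop elements whose leading term is divisible by another's, tail-reduce, and make monic.
Reduced Gröbner basis: {p - 2, q - 1}.
Label its elements g_1 = p - 2, g_2 = q - 1.

Reduce h = 2pq + 7p - 26 modulo G:
  leading term pq: subtract (2q)·g_1 from 2pq + 7p - 26 → 7p + 4q - 26
  leading term p: subtract (7)·g_1 from 7p + 4q - 26 → 4q - 12
  leading term q: subtract (4)·g_2 from 4q - 12 → -8
  leading term 1: no divisor's leading term divides it; move -8 to the remainder.
  normal form = -8.
The normal form is nonzero, so h ∉ I. Since h minus its normal form lies in I, I + (h) = I + (r) where r = -8; decide whether this ideal is the whole ring.
Here r = -8 is a nonzero constant, hence a unit: 1 ∈ I + (h), the Gröbner basis of I + (h) is {1}, and the enlarged system has no common solution — adjoining h is inconsistent.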